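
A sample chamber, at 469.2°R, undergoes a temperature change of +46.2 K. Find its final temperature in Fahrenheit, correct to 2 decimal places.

Initial temperature in Celsius: (469.2 - 491.67) × 5/9 = -12.4833°C.
The 46.2 K change is an interval; Kelvin and Celsius degrees are the same size, so ΔC = +46.2°C.
Final Celsius temperature: -12.4833 + 46.2000 = 33.7167°C.
In Fahrenheit: 33.7167 × 1.8 + 32 = 92.69°F.

92.69°F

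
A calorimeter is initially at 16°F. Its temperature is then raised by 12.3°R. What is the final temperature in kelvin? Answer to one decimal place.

Initial temperature in Celsius: (16 - 32) × 5/9 = -8.8889°C.
The 12.3°R change is an interval, so only the factor 5/9 applies: +12.3 × 5/9 = +6.8333°C.
Final Celsius temperature: -8.8889 + 6.8333 = -2.0556°C.
In kelvin: -2.0556 + 273.15 = 271.1 K.

271.1 K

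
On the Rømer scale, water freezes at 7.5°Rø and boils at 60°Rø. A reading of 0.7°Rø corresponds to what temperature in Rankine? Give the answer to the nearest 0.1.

468.4°R

Linear interpolation between the fixed points: C = (0.7 - 7.5) × 100 / (60 - 7.5) = -12.9524°C.
Then -12.9524 × 1.8 + 491.67 = 468.4°R.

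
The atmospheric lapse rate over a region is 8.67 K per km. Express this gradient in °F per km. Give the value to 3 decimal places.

The quantity depends on a temperature interval, so only the ratio of degree sizes applies; the offset between the scales is irrelevant.
A change of 1 K is a change of 1.8°F, so 8.67 × 1.8 = 15.606.

15.606 °F/km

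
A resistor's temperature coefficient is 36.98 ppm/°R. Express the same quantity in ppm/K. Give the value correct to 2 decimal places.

66.56 ppm/K

Since only a temperature interval is involved, the additive offset between the scales drops out.
A change of 1 K is a change of 1.8°R, so per K the value is 36.98 × 1.8 = 66.56.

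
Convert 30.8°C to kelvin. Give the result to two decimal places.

303.95 K

In kelvin: 30.8000 + 273.15 = 303.95 K.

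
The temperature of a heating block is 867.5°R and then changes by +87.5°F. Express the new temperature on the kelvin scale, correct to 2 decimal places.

Initial temperature in Celsius: (867.5 - 491.67) × 5/9 = 208.7944°C.
The 87.5°F change is an interval, so only the factor 5/9 applies: +87.5 × 5/9 = +48.6111°C.
Final Celsius temperature: 208.7944 + 48.6111 = 257.4056°C.
In kelvin: 257.4056 + 273.15 = 530.56 K.

530.56 K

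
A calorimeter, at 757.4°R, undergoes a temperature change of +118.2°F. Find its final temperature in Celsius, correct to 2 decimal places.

Initial temperature in Celsius: (757.4 - 491.67) × 5/9 = 147.6278°C.
The 118.2°F change is an interval, so only the factor 5/9 applies: +118.2 × 5/9 = +65.6667°C.
Final Celsius temperature: 147.6278 + 65.6667 = 213.2944°C.

213.29°C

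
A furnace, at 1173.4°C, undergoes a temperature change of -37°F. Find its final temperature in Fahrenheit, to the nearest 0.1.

The 37°F change is an interval, so only the factor 5/9 applies: -37 × 5/9 = -20.5556°C.
Final Celsius temperature: 1173.4000 - 20.5556 = 1152.8444°C.
In Fahrenheit: 1152.8444 × 1.8 + 32 = 2107.1°F.

2107.1°F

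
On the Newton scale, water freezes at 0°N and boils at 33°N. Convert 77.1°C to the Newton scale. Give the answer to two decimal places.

Linearly onto the Newton scale: 0 + (77.1000 / 100) × (33 - 0) = 25.44°N.

25.44°N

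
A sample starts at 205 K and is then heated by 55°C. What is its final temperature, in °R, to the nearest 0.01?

Initial temperature in Celsius: 205 - 273.15 = -68.1500°C.
Final Celsius temperature: -68.1500 + 55.0000 = -13.1500°C.
In Rankine: -13.1500 × 1.8 + 491.67 = 468.00°R.

468.00°R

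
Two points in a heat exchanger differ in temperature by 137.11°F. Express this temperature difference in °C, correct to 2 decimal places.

An interval of 1°F corresponds to 5/9°C.
137.11 × 5/9 = 76.17.

76.17°C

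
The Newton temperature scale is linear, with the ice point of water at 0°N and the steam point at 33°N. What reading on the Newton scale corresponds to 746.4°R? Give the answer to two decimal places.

46.70°N

First in Celsius: (746.4 - 491.67) × 5/9 = 141.5167°C.
Linearly onto the Newton scale: 0 + (141.5167 / 100) × (33 - 0) = 46.70°N.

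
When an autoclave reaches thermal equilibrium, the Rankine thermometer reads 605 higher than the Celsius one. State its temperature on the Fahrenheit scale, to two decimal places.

Let x be the Celsius reading; then the Rankine reading is 1.8·x + 491.67.
(1.8·x + 491.67) - x = 605  ⇒  (0.8)·x = 113.33  ⇒  x = 141.6625°C.
In Fahrenheit: 141.6625 × 1.8 + 32 = 286.99°F.

286.99°F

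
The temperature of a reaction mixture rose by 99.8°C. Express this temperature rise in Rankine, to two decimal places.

An interval of 1°C corresponds to 1.8°R.
99.8 × 1.8 = 179.64.

179.64°R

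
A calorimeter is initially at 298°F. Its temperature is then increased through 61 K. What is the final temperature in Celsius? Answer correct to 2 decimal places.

Initial temperature in Celsius: (298 - 32) × 5/9 = 147.7778°C.
The 61 K change is an interval; Kelvin and Celsius degrees are the same size, so ΔC = +61°C.
Final Celsius temperature: 147.7778 + 61.0000 = 208.7778°C.

208.78°C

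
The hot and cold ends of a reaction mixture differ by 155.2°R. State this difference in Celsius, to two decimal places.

For a temperature interval the offset drops out; only the factor 5/9 applies.
155.2 × 5/9 = 86.22.

86.22°C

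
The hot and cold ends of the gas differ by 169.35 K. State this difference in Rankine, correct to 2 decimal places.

304.83°R

An interval of 1 K corresponds to 1.8°R.
169.35 × 1.8 = 304.83.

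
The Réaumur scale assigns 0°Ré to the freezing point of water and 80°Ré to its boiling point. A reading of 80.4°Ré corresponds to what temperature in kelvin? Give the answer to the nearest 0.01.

373.65 K

Linear interpolation between the fixed points: C = (80.4 - 0) × 100 / (80 - 0) = 100.5000°C.
Then 100.5000 + 273.15 = 373.65 K.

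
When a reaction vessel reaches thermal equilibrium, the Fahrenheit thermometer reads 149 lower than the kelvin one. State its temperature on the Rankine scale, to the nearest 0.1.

Let x be the kelvin reading; then the Fahrenheit reading is 1.8·x - 459.67.
(1.8·x - 459.67) - x = -149  ⇒  (0.8)·x = 310.67  ⇒  x = 388.3375 K.
In Celsius: 388.3375 - 273.15 = 115.1875°C.
In Rankine: 115.1875 × 1.8 + 491.67 = 699.0°R.

699.0°R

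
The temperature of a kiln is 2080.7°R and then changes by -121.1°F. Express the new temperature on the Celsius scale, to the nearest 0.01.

815.52°C

Initial temperature in Celsius: (2080.7 - 491.67) × 5/9 = 882.7944°C.
The 121.1°F change is an interval, so only the factor 5/9 applies: -121.1 × 5/9 = -67.2778°C.
Final Celsius temperature: 882.7944 - 67.2778 = 815.5167°C.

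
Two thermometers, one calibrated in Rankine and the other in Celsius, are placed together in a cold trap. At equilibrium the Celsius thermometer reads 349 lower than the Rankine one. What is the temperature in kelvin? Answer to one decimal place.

Let x be the Rankine reading; then the Celsius reading is 5/9·x - 273.15.
(5/9·x - 273.15) - x = -349  ⇒  (-4/9)·x = -75.85  ⇒  x = 170.6625°R.
In Celsius: (170.6625 - 491.67) × 5/9 = -178.3375°C.
In kelvin: -178.3375 + 273.15 = 94.8 K.

94.8 K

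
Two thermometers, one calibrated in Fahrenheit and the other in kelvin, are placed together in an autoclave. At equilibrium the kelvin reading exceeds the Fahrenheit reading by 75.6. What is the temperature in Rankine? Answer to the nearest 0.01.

Let x be the Fahrenheit reading; then the kelvin reading is 5/9·x + 255.372.
(5/9·x + 255.372) - x = 75.6  ⇒  (-4/9)·x = -179.772  ⇒  x = 404.4875°F.
In Celsius: (404.4875 - 32) × 5/9 = 206.9375°C.
In Rankine: 206.9375 × 1.8 + 491.67 = 864.16°R.

864.16°R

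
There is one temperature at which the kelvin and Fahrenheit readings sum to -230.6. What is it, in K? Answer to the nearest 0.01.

Let K be the kelvin reading. The Fahrenheit reading is F = 1.8·K - 459.67.
Require K + F = -230.6: (2.8)·K - 459.67 = -230.6.
K = (-230.6 + 459.67) / (2.8) = 81.81.

81.81 K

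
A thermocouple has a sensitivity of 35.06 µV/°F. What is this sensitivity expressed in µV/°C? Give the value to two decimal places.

63.11 µV/°C

The quantity depends on a temperature interval, so only the ratio of degree sizes applies; the offset between the scales is irrelevant.
A change of 1°C is a change of 1.8°F, so per °C the value is 35.06 × 1.8 = 63.11.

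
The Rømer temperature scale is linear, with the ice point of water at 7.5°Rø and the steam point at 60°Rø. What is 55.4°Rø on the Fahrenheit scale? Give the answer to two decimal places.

196.23°F

Linear interpolation between the fixed points: C = (55.4 - 7.5) × 100 / (60 - 7.5) = 91.2381°C.
Then 91.2381 × 1.8 + 32 = 196.23°F.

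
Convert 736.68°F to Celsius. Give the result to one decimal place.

In Celsius: (736.68 - 32) × 5/9 = 391.4889°C.

391.5°C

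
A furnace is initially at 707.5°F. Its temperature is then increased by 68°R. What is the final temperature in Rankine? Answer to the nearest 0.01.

1235.17°R

Initial temperature in Celsius: (707.5 - 32) × 5/9 = 375.2778°C.
The 68°R change is an interval, so only the factor 5/9 applies: +68 × 5/9 = +37.7778°C.
Final Celsius temperature: 375.2778 + 37.7778 = 413.0556°C.
In Rankine: 413.0556 × 1.8 + 491.67 = 1235.17°R.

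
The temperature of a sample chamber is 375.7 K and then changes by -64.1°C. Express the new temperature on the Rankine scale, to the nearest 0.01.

560.88°R

Initial temperature in Celsius: 375.7 - 273.15 = 102.5500°C.
Final Celsius temperature: 102.5500 - 64.1000 = 38.4500°C.
In Rankine: 38.4500 × 1.8 + 491.67 = 560.88°R.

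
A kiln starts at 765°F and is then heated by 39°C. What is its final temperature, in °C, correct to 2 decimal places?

Initial temperature in Celsius: (765 - 32) × 5/9 = 407.2222°C.
Final Celsius temperature: 407.2222 + 39.0000 = 446.2222°C.

446.22°C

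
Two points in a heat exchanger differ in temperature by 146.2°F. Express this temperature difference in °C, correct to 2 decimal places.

81.22°C

For a temperature interval the offset drops out; only the factor 5/9 applies.
146.2 × 5/9 = 81.22.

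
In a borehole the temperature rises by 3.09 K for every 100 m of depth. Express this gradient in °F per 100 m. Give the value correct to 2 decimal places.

Since only a temperature interval is involved, the additive offset between the scales drops out.
A change of 1 K is a change of 1.8°F, so 3.09 × 1.8 = 5.56.

5.56 °F/100 m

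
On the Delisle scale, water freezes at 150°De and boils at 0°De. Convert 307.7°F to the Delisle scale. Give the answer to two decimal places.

-79.75°De

First in Celsius: (307.7 - 32) × 5/9 = 153.1667°C.
Linearly onto the Delisle scale: 150 + (153.1667 / 100) × (0 - 150) = -79.75°De.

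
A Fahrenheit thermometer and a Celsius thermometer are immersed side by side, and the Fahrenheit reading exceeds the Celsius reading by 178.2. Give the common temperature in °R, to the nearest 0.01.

820.62°R

Let x be the Fahrenheit reading; then the Celsius reading is 5/9·x - 17.7778.
(5/9·x - 17.7778) - x = -178.2  ⇒  (-4/9)·x = -160.422  ⇒  x = 360.9500°F.
In Celsius: (360.95 - 32) × 5/9 = 182.7500°C.
In Rankine: 182.7500 × 1.8 + 491.67 = 820.62°R.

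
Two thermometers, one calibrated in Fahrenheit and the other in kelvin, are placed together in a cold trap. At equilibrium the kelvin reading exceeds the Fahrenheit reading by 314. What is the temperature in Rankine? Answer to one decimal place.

327.8°R

Let x be the Fahrenheit reading; then the kelvin reading is 5/9·x + 255.372.
(5/9·x + 255.372) - x = 314  ⇒  (-4/9)·x = 58.6278  ⇒  x = -131.9125°F.
In Celsius: (-131.9125 - 32) × 5/9 = -91.0625°C.
In Rankine: -91.0625 × 1.8 + 491.67 = 327.8°R.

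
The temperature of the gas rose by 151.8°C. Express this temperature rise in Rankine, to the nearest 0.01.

273.24°R

An interval of 1°C corresponds to 1.8°R.
151.8 × 1.8 = 273.24.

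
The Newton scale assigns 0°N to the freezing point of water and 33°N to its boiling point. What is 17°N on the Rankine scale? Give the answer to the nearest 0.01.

Linear interpolation between the fixed points: C = (17 - 0) × 100 / (33 - 0) = 51.5152°C.
Then 51.5152 × 1.8 + 491.67 = 584.40°R.

584.40°R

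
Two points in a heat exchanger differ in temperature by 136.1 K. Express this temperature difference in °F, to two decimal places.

An interval of 1 K corresponds to 1.8°F.
136.1 × 1.8 = 244.98.

244.98°F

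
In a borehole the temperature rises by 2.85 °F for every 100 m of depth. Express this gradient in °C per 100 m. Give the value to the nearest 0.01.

Since only a temperature interval is involved, the additive offset between the scales drops out.
A change of 1°F is a change of 5/9°C, so 2.85 × 5/9 = 1.58.

1.58 °C/100 m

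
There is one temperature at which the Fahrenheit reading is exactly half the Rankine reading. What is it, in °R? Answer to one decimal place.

919.3°R

Let R be the Rankine reading. The Fahrenheit reading is F = 1·R - 459.67.
Require F = 0.5·R: 1·R - 459.67 = 0.5·R.
(0.5)·R = 459.67  ⇒  R = 919.3.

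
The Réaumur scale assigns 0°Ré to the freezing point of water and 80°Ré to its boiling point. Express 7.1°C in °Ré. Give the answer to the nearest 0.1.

5.7°Ré

Linearly onto the Réaumur scale: 0 + (7.1000 / 100) × (80 - 0) = 5.7°Ré.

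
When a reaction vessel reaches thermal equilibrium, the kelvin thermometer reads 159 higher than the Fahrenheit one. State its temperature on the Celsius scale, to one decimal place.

102.7°C

Let x be the Fahrenheit reading; then the kelvin reading is 5/9·x + 255.372.
(5/9·x + 255.372) - x = 159  ⇒  (-4/9)·x = -96.3722  ⇒  x = 216.8375°F.
In Celsius: (216.8375 - 32) × 5/9 = 102.7°C.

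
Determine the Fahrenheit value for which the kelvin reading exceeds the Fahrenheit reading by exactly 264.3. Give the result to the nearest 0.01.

Let F be the Fahrenheit reading. The kelvin reading is K = 5/9·F + 255.372.
Require K - F = 264.3: (-4/9)·F + 255.372 = 264.3.
F = (264.3 - 255.372) / (-4/9) = -20.09.

-20.09°F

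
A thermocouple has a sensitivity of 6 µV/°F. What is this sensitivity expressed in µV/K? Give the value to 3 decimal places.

The quantity depends on a temperature interval, so only the ratio of degree sizes applies; the offset between the scales is irrelevant.
A change of 1 K is a change of 1.8°F, so per K the value is 6 × 1.8 = 10.800.

10.800 µV/K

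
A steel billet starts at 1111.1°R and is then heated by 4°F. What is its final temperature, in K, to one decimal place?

Initial temperature in Celsius: (1111.1 - 491.67) × 5/9 = 344.1278°C.
The 4°F change is an interval, so only the factor 5/9 applies: +4 × 5/9 = +2.2222°C.
Final Celsius temperature: 344.1278 + 2.2222 = 346.3500°C.
In kelvin: 346.3500 + 273.15 = 619.5 K.

619.5 K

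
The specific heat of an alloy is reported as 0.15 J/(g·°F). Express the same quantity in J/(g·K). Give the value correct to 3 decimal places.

Since only a temperature interval is involved, the additive offset between the scales drops out.
A change of 1 K is a change of 1.8°F, so per K the value is 0.15 × 1.8 = 0.270.

0.270 J/(g·K)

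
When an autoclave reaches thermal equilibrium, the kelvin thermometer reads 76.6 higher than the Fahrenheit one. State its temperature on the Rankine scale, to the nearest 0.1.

Let x be the Fahrenheit reading; then the kelvin reading is 5/9·x + 255.372.
(5/9·x + 255.372) - x = 76.6  ⇒  (-4/9)·x = -178.772  ⇒  x = 402.2375°F.
In Celsius: (402.2375 - 32) × 5/9 = 205.6875°C.
In Rankine: 205.6875 × 1.8 + 491.67 = 861.9°R.

861.9°R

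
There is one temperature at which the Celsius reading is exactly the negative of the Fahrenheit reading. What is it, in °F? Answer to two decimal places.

Let F be the Fahrenheit reading. The Celsius reading is C = 5/9·F - 17.7778.
Require C = -1·F: 5/9·F - 17.7778 = -1·F.
(14/9)·F = 17.7778  ⇒  F = 11.43.

11.43°F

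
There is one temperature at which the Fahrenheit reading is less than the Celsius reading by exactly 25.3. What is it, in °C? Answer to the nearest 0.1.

Let C be the Celsius reading. The Fahrenheit reading is F = 1.8·C + 32.
Require F - C = -25.3: (0.8)·C + 32 = -25.3.
C = (-25.3 - 32) / (0.8) = -71.6.

-71.6°C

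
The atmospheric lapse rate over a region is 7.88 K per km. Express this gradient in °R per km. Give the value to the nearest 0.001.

14.184 °R/km

Since only a temperature interval is involved, the additive offset between the scales drops out.
A change of 1 K is a change of 1.8°R, so 7.88 × 1.8 = 14.184.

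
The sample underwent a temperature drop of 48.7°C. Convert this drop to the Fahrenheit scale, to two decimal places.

87.66°F

An interval of 1°C corresponds to 1.8°F.
48.7 × 1.8 = 87.66.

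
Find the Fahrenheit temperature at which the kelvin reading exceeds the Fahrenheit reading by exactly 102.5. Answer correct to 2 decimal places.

343.96°F

Let F be the Fahrenheit reading. The kelvin reading is K = 5/9·F + 255.372.
Require K - F = 102.5: (-4/9)·F + 255.372 = 102.5.
F = (102.5 - 255.372) / (-4/9) = 343.96.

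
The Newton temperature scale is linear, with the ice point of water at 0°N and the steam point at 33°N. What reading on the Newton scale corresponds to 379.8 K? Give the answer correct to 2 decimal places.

35.19°N

First in Celsius: 379.8 - 273.15 = 106.6500°C.
Linearly onto the Newton scale: 0 + (106.6500 / 100) × (33 - 0) = 35.19°N.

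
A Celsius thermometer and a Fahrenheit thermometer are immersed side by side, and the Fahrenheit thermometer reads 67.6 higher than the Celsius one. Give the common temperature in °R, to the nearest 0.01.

571.77°R

Let x be the Celsius reading; then the Fahrenheit reading is 1.8·x + 32.
(1.8·x + 32) - x = 67.6  ⇒  (0.8)·x = 35.6  ⇒  x = 44.5000°C.
In Rankine: 44.5000 × 1.8 + 491.67 = 571.77°R.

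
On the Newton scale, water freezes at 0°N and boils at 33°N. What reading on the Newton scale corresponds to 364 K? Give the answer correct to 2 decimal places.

First in Celsius: 364 - 273.15 = 90.8500°C.
Linearly onto the Newton scale: 0 + (90.8500 / 100) × (33 - 0) = 29.98°N.

29.98°N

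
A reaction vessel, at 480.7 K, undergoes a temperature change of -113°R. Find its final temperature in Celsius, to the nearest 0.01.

Initial temperature in Celsius: 480.7 - 273.15 = 207.5500°C.
The 113°R change is an interval, so only the factor 5/9 applies: -113 × 5/9 = -62.7778°C.
Final Celsius temperature: 207.5500 - 62.7778 = 144.7722°C.

144.77°C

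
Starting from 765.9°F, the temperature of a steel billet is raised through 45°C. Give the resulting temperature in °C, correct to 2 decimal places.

452.72°C

Initial temperature in Celsius: (765.9 - 32) × 5/9 = 407.7222°C.
Final Celsius temperature: 407.7222 + 45.0000 = 452.7222°C.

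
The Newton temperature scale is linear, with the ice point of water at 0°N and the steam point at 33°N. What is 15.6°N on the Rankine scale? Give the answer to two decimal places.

576.76°R

Linear interpolation between the fixed points: C = (15.6 - 0) × 100 / (33 - 0) = 47.2727°C.
Then 47.2727 × 1.8 + 491.67 = 576.76°R.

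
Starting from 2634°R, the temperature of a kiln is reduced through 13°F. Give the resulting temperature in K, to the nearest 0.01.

Initial temperature in Celsius: (2634 - 491.67) × 5/9 = 1190.1833°C.
The 13°F change is an interval, so only the factor 5/9 applies: -13 × 5/9 = -7.2222°C.
Final Celsius temperature: 1190.1833 - 7.2222 = 1182.9611°C.
In kelvin: 1182.9611 + 273.15 = 1456.11 K.

1456.11 K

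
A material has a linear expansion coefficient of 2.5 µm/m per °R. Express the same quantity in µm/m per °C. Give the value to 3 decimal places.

4.500 µm/m per °C

The quantity depends on a temperature interval, so only the ratio of degree sizes applies; the offset between the scales is irrelevant.
A change of 1°C is a change of 1.8°R, so per °C the value is 2.5 × 1.8 = 4.500.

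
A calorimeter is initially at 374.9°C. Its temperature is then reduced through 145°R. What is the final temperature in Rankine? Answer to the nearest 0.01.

1021.49°R

The 145°R change is an interval, so only the factor 5/9 applies: -145 × 5/9 = -80.5556°C.
Final Celsius temperature: 374.9000 - 80.5556 = 294.3444°C.
In Rankine: 294.3444 × 1.8 + 491.67 = 1021.49°R.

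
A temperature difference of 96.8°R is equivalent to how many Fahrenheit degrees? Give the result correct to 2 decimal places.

Rankine and Fahrenheit degrees are the same size, so the interval is unchanged: 96.80.

96.80°F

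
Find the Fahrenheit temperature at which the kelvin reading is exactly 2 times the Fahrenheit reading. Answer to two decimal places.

176.80°F

Let F be the Fahrenheit reading. The kelvin reading is K = 5/9·F + 255.372.
Require K = 2·F: 5/9·F + 255.372 = 2·F.
(-13/9)·F = -255.372  ⇒  F = 176.80.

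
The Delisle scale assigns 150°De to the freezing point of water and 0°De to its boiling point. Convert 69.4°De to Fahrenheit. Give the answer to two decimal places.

Linear interpolation between the fixed points: C = (69.4 - 150) × 100 / (0 - 150) = 53.7333°C.
Then 53.7333 × 1.8 + 32 = 128.72°F.

128.72°F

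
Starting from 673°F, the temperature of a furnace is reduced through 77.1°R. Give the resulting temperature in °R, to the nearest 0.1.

1055.6°R

Initial temperature in Celsius: (673 - 32) × 5/9 = 356.1111°C.
The 77.1°R change is an interval, so only the factor 5/9 applies: -77.1 × 5/9 = -42.8333°C.
Final Celsius temperature: 356.1111 - 42.8333 = 313.2778°C.
In Rankine: 313.2778 × 1.8 + 491.67 = 1055.6°R.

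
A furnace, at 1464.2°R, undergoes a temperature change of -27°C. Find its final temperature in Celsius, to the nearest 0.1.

Initial temperature in Celsius: (1464.2 - 491.67) × 5/9 = 540.2944°C.
Final Celsius temperature: 540.2944 - 27.0000 = 513.2944°C.

513.3°C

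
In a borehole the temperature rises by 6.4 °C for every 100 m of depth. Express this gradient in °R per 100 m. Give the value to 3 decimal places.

The quantity depends on a temperature interval, so only the ratio of degree sizes applies; the offset between the scales is irrelevant.
A change of 1°C is a change of 1.8°R, so 6.4 × 1.8 = 11.520.

11.520 °R/100 m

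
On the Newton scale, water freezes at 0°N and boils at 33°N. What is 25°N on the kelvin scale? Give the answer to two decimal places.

348.91 K

Linear interpolation between the fixed points: C = (25 - 0) × 100 / (33 - 0) = 75.7576°C.
Then 75.7576 + 273.15 = 348.91 K.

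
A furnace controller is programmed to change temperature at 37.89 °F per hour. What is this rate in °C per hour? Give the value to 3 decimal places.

Since only a temperature interval is involved, the additive offset between the scales drops out.
A change of 1°F is a change of 5/9°C, so 37.89 × 5/9 = 21.050.

21.050 °C/hour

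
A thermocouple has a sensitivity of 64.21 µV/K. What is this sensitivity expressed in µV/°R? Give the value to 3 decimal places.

35.672 µV/°R

Since only a temperature interval is involved, the additive offset between the scales drops out.
A change of 1°R is a change of 5/9 K, so per °R the value is 64.21 × 5/9 = 35.672.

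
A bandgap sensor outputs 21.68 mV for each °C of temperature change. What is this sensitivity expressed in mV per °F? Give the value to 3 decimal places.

12.044 mV per °F

The quantity depends on a temperature interval, so only the ratio of degree sizes applies; the offset between the scales is irrelevant.
A change of 1°F is a change of 5/9°C, so per °F the value is 21.68 × 5/9 = 12.044.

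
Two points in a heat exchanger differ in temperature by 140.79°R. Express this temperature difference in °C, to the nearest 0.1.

For a temperature interval the offset drops out; only the factor 5/9 applies.
140.79 × 5/9 = 78.2.

78.2°C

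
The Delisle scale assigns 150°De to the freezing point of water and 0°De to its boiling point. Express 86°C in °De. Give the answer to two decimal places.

Linearly onto the Delisle scale: 150 + (86.0000 / 100) × (0 - 150) = 21.00°De.

21.00°De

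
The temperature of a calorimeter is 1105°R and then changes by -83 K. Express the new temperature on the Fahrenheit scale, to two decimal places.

Initial temperature in Celsius: (1105 - 491.67) × 5/9 = 340.7389°C.
The 83 K change is an interval; Kelvin and Celsius degrees are the same size, so ΔC = -83°C.
Final Celsius temperature: 340.7389 - 83.0000 = 257.7389°C.
In Fahrenheit: 257.7389 × 1.8 + 32 = 495.93°F.

495.93°F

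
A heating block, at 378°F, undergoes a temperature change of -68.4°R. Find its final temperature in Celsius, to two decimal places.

154.22°C

Initial temperature in Celsius: (378 - 32) × 5/9 = 192.2222°C.
The 68.4°R change is an interval, so only the factor 5/9 applies: -68.4 × 5/9 = -38.0000°C.
Final Celsius temperature: 192.2222 - 38.0000 = 154.2222°C.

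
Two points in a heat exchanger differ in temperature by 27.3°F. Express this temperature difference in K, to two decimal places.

15.17 K

Only the scale ratio 5/9 matters for a change in temperature.
27.3 × 5/9 = 15.17.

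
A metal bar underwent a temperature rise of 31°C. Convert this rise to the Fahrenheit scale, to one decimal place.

55.8°F

An interval of 1°C corresponds to 1.8°F.
31 × 1.8 = 55.8.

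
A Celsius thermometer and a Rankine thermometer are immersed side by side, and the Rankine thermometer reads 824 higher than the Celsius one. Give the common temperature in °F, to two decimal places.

Let x be the Celsius reading; then the Rankine reading is 1.8·x + 491.67.
(1.8·x + 491.67) - x = 824  ⇒  (0.8)·x = 332.33  ⇒  x = 415.4125°C.
In Fahrenheit: 415.4125 × 1.8 + 32 = 779.74°F.

779.74°F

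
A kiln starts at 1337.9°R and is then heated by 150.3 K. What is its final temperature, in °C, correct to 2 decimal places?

620.43°C

Initial temperature in Celsius: (1337.9 - 491.67) × 5/9 = 470.1278°C.
The 150.3 K change is an interval; Kelvin and Celsius degrees are the same size, so ΔC = +150.3°C.
Final Celsius temperature: 470.1278 + 150.3000 = 620.4278°C.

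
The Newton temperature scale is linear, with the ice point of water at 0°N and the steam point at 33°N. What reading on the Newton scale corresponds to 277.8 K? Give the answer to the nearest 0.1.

1.5°N

First in Celsius: 277.8 - 273.15 = 4.6500°C.
Linearly onto the Newton scale: 0 + (4.6500 / 100) × (33 - 0) = 1.5°N.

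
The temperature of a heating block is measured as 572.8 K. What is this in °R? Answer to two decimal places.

1031.04°R

In Celsius: 572.8 - 273.15 = 299.6500°C.
In Rankine: 299.6500 × 1.8 + 491.67 = 1031.04°R.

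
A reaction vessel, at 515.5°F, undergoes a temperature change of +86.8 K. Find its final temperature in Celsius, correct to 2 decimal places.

355.41°C

Initial temperature in Celsius: (515.5 - 32) × 5/9 = 268.6111°C.
The 86.8 K change is an interval; Kelvin and Celsius degrees are the same size, so ΔC = +86.8°C.
Final Celsius temperature: 268.6111 + 86.8000 = 355.4111°C.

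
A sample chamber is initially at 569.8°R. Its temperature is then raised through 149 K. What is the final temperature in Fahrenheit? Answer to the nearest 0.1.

378.3°F

Initial temperature in Celsius: (569.8 - 491.67) × 5/9 = 43.4056°C.
The 149 K change is an interval; Kelvin and Celsius degrees are the same size, so ΔC = +149°C.
Final Celsius temperature: 43.4056 + 149.0000 = 192.4056°C.
In Fahrenheit: 192.4056 × 1.8 + 32 = 378.3°F.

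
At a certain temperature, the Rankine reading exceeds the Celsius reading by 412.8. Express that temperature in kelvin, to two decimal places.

Let x be the Rankine reading; then the Celsius reading is 5/9·x - 273.15.
(5/9·x - 273.15) - x = -412.8  ⇒  (-4/9)·x = -139.65  ⇒  x = 314.2125°R.
In Celsius: (314.2125 - 491.67) × 5/9 = -98.5875°C.
In kelvin: -98.5875 + 273.15 = 174.56 K.

174.56 K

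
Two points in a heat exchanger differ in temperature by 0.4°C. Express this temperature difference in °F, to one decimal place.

An interval of 1°C corresponds to 1.8°F.
0.4 × 1.8 = 0.7.

0.7°F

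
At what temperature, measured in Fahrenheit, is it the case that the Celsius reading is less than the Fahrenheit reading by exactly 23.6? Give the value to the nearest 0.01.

13.10°F

Let F be the Fahrenheit reading. The Celsius reading is C = 5/9·F - 17.7778.
Require C - F = -23.6: (-4/9)·F - 17.7778 = -23.6.
F = (-23.6 + 17.7778) / (-4/9) = 13.10.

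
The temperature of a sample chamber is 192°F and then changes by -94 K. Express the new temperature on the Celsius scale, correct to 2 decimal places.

-5.11°C

Initial temperature in Celsius: (192 - 32) × 5/9 = 88.8889°C.
The 94 K change is an interval; Kelvin and Celsius degrees are the same size, so ΔC = -94°C.
Final Celsius temperature: 88.8889 - 94.0000 = -5.1111°C.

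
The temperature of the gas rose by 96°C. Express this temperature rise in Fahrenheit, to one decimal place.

Only the scale ratio 1.8 matters for a change in temperature.
96 × 1.8 = 172.8.

172.8°F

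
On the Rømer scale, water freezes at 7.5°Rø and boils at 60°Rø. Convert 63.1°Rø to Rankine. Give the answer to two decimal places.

Linear interpolation between the fixed points: C = (63.1 - 7.5) × 100 / (60 - 7.5) = 105.9048°C.
Then 105.9048 × 1.8 + 491.67 = 682.30°R.

682.30°R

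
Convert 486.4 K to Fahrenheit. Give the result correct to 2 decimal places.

In Celsius: 486.4 - 273.15 = 213.2500°C.
In Fahrenheit: 213.2500 × 1.8 + 32 = 415.85°F.

415.85°F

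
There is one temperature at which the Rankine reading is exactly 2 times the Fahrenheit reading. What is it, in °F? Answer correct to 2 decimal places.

459.67°F

Let F be the Fahrenheit reading. The Rankine reading is R = 1·F + 459.67.
Require R = 2·F: 1·F + 459.67 = 2·F.
(-1)·F = -459.67  ⇒  F = 459.67.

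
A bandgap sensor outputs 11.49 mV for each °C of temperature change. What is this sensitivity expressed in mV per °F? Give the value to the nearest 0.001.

6.383 mV per °F

Since only a temperature interval is involved, the additive offset between the scales drops out.
A change of 1°F is a change of 5/9°C, so per °F the value is 11.49 × 5/9 = 6.383.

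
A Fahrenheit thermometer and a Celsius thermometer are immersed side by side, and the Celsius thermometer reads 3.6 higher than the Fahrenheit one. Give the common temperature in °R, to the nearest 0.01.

Let x be the Fahrenheit reading; then the Celsius reading is 5/9·x - 17.7778.
(5/9·x - 17.7778) - x = 3.6  ⇒  (-4/9)·x = 21.3778  ⇒  x = -48.1000°F.
In Celsius: (-48.1 - 32) × 5/9 = -44.5000°C.
In Rankine: -44.5000 × 1.8 + 491.67 = 411.57°R.

411.57°R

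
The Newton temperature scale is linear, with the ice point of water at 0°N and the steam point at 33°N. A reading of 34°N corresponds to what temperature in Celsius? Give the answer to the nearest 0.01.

Linear interpolation between the fixed points: C = (34 - 0) × 100 / (33 - 0) = 103.0303°C.

103.03°C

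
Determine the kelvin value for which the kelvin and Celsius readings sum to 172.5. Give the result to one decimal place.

Let K be the kelvin reading. The Celsius reading is C = 1·K - 273.15.
Require K + C = 172.5: (2)·K - 273.15 = 172.5.
K = (172.5 + 273.15) / (2) = 222.8.

222.8 K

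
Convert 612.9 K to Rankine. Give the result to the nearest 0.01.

In Celsius: 612.9 - 273.15 = 339.7500°C.
In Rankine: 339.7500 × 1.8 + 491.67 = 1103.22°R.

1103.22°R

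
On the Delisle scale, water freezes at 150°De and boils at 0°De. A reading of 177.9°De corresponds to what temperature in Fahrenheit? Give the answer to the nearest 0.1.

-1.5°F

Linear interpolation between the fixed points: C = (177.9 - 150) × 100 / (0 - 150) = -18.6000°C.
Then -18.6000 × 1.8 + 32 = -1.5°F.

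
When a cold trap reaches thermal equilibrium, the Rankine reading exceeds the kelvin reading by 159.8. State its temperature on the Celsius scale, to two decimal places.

-73.40°C

Let x be the Rankine reading; then the kelvin reading is 5/9·x.
(5/9·x) - x = -159.8  ⇒  (-4/9)·x = -159.8  ⇒  x = 359.5500°R.
In Celsius: (359.55 - 491.67) × 5/9 = -73.40°C.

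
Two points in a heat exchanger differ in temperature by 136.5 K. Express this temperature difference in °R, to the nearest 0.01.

245.70°R

Only the scale ratio 1.8 matters for a change in temperature.
136.5 × 1.8 = 245.70.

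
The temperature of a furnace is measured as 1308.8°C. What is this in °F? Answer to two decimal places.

2387.84°F

In Fahrenheit: 1308.8000 × 1.8 + 32 = 2387.84°F.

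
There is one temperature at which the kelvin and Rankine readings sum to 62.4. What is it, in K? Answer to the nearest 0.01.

Let K be the kelvin reading. The Rankine reading is R = 1.8·K.
Require K + R = 62.4: (2.8)·K = 62.4.
K = (62.4) / (2.8) = 22.29.

22.29 K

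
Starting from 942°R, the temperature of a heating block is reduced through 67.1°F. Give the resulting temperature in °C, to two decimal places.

Initial temperature in Celsius: (942 - 491.67) × 5/9 = 250.1833°C.
The 67.1°F change is an interval, so only the factor 5/9 applies: -67.1 × 5/9 = -37.2778°C.
Final Celsius temperature: 250.1833 - 37.2778 = 212.9056°C.

212.91°C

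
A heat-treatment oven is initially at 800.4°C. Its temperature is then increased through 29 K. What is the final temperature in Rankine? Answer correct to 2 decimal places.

The 29 K change is an interval; Kelvin and Celsius degrees are the same size, so ΔC = +29°C.
Final Celsius temperature: 800.4000 + 29.0000 = 829.4000°C.
In Rankine: 829.4000 × 1.8 + 491.67 = 1984.59°R.

1984.59°R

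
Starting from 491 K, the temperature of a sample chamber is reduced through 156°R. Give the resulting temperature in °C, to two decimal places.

Initial temperature in Celsius: 491 - 273.15 = 217.8500°C.
The 156°R change is an interval, so only the factor 5/9 applies: -156 × 5/9 = -86.6667°C.
Final Celsius temperature: 217.8500 - 86.6667 = 131.1833°C.

131.18°C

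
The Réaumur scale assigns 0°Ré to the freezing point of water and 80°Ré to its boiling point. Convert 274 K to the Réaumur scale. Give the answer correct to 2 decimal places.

0.68°Ré

First in Celsius: 274 - 273.15 = 0.8500°C.
Linearly onto the Réaumur scale: 0 + (0.8500 / 100) × (80 - 0) = 0.68°Ré.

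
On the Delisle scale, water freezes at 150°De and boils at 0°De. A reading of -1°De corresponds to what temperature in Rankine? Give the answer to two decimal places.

672.87°R

Linear interpolation between the fixed points: C = (-1 - 150) × 100 / (0 - 150) = 100.6667°C.
Then 100.6667 × 1.8 + 491.67 = 672.87°R.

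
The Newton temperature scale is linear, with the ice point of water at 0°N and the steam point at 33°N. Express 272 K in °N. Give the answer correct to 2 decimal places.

First in Celsius: 272 - 273.15 = -1.1500°C.
Linearly onto the Newton scale: 0 + (-1.1500 / 100) × (33 - 0) = -0.38°N.

-0.38°N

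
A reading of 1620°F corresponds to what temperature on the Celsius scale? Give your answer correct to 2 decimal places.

In Celsius: (1620 - 32) × 5/9 = 882.2222°C.

882.22°C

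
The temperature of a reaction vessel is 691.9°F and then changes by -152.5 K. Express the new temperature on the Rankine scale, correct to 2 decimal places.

Initial temperature in Celsius: (691.9 - 32) × 5/9 = 366.6111°C.
The 152.5 K change is an interval; Kelvin and Celsius degrees are the same size, so ΔC = -152.5°C.
Final Celsius temperature: 366.6111 - 152.5000 = 214.1111°C.
In Rankine: 214.1111 × 1.8 + 491.67 = 877.07°R.

877.07°R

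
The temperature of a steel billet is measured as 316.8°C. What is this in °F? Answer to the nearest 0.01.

602.24°F

In Fahrenheit: 316.8000 × 1.8 + 32 = 602.24°F.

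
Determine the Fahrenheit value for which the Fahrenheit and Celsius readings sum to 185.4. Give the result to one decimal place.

Let F be the Fahrenheit reading. The Celsius reading is C = 5/9·F - 17.7778.
Require F + C = 185.4: (14/9)·F - 17.7778 = 185.4.
F = (185.4 + 17.7778) / (14/9) = 130.6.

130.6°F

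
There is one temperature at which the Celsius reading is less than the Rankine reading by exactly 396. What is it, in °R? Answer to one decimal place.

Let R be the Rankine reading. The Celsius reading is C = 5/9·R - 273.15.
Require C - R = -396: (-4/9)·R - 273.15 = -396.
R = (-396 + 273.15) / (-4/9) = 276.4.

276.4°R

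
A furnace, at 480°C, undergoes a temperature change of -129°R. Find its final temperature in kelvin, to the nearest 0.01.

681.48 K

The 129°R change is an interval, so only the factor 5/9 applies: -129 × 5/9 = -71.6667°C.
Final Celsius temperature: 480.0000 - 71.6667 = 408.3333°C.
In kelvin: 408.3333 + 273.15 = 681.48 K.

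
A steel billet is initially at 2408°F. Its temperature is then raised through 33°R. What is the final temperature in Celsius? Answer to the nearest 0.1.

1338.3°C

Initial temperature in Celsius: (2408 - 32) × 5/9 = 1320.0000°C.
The 33°R change is an interval, so only the factor 5/9 applies: +33 × 5/9 = +18.3333°C.
Final Celsius temperature: 1320.0000 + 18.3333 = 1338.3333°C.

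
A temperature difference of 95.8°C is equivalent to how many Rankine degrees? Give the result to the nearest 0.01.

Only the scale ratio 1.8 matters for a change in temperature.
95.8 × 1.8 = 172.44.

172.44°R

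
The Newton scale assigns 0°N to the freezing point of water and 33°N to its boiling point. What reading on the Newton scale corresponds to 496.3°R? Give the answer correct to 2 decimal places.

0.85°N

First in Celsius: (496.3 - 491.67) × 5/9 = 2.5722°C.
Linearly onto the Newton scale: 0 + (2.5722 / 100) × (33 - 0) = 0.85°N.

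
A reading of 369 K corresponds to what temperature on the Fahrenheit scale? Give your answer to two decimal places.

204.53°F

In Celsius: 369 - 273.15 = 95.8500°C.
In Fahrenheit: 95.8500 × 1.8 + 32 = 204.53°F.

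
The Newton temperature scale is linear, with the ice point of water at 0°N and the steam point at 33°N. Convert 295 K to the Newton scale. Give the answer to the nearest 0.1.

7.2°N

First in Celsius: 295 - 273.15 = 21.8500°C.
Linearly onto the Newton scale: 0 + (21.8500 / 100) × (33 - 0) = 7.2°N.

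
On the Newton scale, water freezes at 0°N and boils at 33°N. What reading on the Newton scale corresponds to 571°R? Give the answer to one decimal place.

14.5°N

First in Celsius: (571 - 491.67) × 5/9 = 44.0722°C.
Linearly onto the Newton scale: 0 + (44.0722 / 100) × (33 - 0) = 14.5°N.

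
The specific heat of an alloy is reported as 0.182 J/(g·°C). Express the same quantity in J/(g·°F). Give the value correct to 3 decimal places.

The quantity depends on a temperature interval, so only the ratio of degree sizes applies; the offset between the scales is irrelevant.
A change of 1°F is a change of 5/9°C, so per °F the value is 0.182 × 5/9 = 0.101.

0.101 J/(g·°F)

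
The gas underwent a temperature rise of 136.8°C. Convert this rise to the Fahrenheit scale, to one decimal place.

246.2°F

Only the scale ratio 1.8 matters for a change in temperature.
136.8 × 1.8 = 246.2.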